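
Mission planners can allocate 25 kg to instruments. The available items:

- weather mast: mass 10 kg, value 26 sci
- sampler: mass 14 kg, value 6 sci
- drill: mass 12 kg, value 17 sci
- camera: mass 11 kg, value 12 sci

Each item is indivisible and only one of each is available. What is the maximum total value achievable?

Check high-value combinations within 25 kg:
- weather mast+drill: mass 10+12=22, value 26+17=43
- weather mast+camera: mass 10+11=21, value 26+12=38
- weather mast+sampler: mass 10+14=24, value 26+6=32
- drill+camera: mass 12+11=23, value 17+12=29
- weather mast: mass 10, value 26
Best: 43 sci.

43 sci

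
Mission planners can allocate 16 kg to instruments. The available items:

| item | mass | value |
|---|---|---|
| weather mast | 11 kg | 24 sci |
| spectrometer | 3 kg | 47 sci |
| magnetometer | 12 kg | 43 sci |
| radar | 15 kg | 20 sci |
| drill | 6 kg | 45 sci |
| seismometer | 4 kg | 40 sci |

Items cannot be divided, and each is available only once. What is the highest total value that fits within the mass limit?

132 sci

This is a 0/1 knapsack; check combinations near the capacity.
- spectrometer+drill+seismometer: mass 3+6+4=13, value 47+45+40=132
- spectrometer+drill: mass 3+6=9, value 47+45=92
- spectrometer+magnetometer: mass 3+12=15, value 47+43=90
Best: 132 sci.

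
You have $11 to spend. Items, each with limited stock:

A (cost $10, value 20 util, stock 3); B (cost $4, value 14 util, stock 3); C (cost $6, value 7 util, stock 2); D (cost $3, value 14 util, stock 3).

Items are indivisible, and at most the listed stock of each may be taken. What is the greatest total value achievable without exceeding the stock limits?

42 util

Best selections within cost 11 and stock limits:
- 3×D: cost 9, value 42
- 1×B + 2×D: cost 10, value 42
Best: 42 util.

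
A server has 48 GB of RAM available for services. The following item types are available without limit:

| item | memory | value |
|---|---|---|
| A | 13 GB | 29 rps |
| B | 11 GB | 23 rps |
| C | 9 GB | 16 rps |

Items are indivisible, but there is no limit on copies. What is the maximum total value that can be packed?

104 rps

Best value-per-unit is A at 29/13; filling with it alone gives 3×29 = 87.
Optimal mix: 2×A + 2×B → memory 48, value 104.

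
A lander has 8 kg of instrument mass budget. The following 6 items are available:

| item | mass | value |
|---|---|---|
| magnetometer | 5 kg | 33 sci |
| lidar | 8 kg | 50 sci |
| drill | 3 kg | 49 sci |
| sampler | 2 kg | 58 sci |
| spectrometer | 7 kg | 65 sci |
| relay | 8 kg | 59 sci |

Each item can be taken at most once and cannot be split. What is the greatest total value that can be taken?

This is a 0/1 knapsack; check combinations near the capacity.
- drill+sampler: mass 3+2=5, value 49+58=107
- magnetometer+sampler: mass 5+2=7, value 33+58=91
- magnetometer+drill: mass 5+3=8, value 33+49=82
- spectrometer: mass 7, value 65
- relay: mass 8, value 59
Best: 107 sci.

107 sci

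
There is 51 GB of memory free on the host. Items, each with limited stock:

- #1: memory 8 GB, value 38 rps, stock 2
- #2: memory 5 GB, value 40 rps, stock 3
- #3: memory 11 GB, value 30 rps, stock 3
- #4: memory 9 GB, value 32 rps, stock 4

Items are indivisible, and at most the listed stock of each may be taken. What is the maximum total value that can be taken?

260 rps

Top feasible selections:
- 2×#1 + 3×#2 + 2×#4: memory 49, value 260
- 2×#1 + 3×#2 + 1×#3 + 1×#4: memory 51, value 258
- 1×#1 + 3×#2 + 3×#4: memory 50, value 254
- 3×#2 + 4×#4: memory 51, value 248
Best: 260 rps.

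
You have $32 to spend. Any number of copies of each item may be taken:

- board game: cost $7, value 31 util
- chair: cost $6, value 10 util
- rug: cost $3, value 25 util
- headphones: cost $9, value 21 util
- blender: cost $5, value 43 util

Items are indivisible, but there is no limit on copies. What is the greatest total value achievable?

Best value-per-unit is blender at 43/5; filling with it alone gives 6×43 = 258.
Optimal mix: 4×rug + 4×blender → cost 32, value 272.

272 util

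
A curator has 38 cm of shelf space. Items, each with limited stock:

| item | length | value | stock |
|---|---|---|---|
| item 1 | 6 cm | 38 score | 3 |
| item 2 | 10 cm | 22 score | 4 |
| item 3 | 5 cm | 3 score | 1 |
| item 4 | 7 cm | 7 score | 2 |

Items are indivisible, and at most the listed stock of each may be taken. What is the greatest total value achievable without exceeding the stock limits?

158 score

Top feasible selections:
- 3×item 1 + 2×item 2: length 38, value 158
- 3×item 1 + 1×item 2 + 1×item 4: length 35, value 143
- 3×item 1 + 1×item 2 + 1×item 3: length 33, value 139
- 3×item 1 + 1×item 2: length 28, value 136
Best: 158 score.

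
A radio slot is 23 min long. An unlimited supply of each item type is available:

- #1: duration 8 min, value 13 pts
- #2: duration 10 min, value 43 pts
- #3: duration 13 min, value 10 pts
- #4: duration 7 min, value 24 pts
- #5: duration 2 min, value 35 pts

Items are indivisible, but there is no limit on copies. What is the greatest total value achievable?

Best value-per-unit is #5 at 35/2, and filling with it alone uses duration 11×2=22. No mix of the others beats 11×35 = 385.

385 pts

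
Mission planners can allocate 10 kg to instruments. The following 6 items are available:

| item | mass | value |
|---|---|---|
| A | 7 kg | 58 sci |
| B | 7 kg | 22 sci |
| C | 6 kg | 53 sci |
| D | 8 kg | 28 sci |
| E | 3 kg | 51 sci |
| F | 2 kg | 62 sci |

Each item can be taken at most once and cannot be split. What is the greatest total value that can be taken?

120 sci

Check high-value combinations within 10 kg:
- A+F: mass 7+2=9, value 58+62=120
- C+F: mass 6+2=8, value 53+62=115
- E+F: mass 3+2=5, value 51+62=113
Best: 120 sci.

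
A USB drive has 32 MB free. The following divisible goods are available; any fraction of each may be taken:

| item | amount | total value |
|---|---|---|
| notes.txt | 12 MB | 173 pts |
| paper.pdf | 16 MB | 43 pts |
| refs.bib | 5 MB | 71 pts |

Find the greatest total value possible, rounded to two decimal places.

284.31

Take in order of value per unit:
- notes.txt (173/12 per unit): all 12 → value 173, running total 173.00
- refs.bib (71/5 per unit): all 5 → value 71, running total 244.00
- paper.pdf (43/16 per unit): 15 of 16 → value 15×43/16 = 40.3125, running total 284.31
Total 284.31.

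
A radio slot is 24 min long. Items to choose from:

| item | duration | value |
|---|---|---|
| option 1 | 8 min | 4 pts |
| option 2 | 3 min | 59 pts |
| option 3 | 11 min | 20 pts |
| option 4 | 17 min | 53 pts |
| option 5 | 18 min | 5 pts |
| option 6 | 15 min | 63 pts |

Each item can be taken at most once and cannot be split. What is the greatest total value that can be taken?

Check high-value combinations within 24 min:
- option 2+option 6: duration 3+15=18, value 59+63=122
- option 2+option 4: duration 3+17=20, value 59+53=112
- option 1+option 2+option 3: duration 8+3+11=22, value 4+59+20=83
- option 2+option 3: duration 3+11=14, value 59+20=79
Best: 122 pts.

122 pts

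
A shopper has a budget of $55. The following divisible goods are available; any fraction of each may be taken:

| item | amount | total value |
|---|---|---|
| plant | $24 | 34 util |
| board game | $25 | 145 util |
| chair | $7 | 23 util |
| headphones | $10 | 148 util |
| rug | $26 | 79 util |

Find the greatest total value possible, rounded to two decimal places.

355.50

Take in order of value per unit:
- headphones (148/10 per unit): all 10 → value 148, running total 148.00
- board game (145/25 per unit): all 25 → value 145, running total 293.00
- chair (23/7 per unit): all 7 → value 23, running total 316.00
- rug (79/26 per unit): 13 of 26 → value 13×79/26 = 39.5000, running total 355.50
Total 355.50.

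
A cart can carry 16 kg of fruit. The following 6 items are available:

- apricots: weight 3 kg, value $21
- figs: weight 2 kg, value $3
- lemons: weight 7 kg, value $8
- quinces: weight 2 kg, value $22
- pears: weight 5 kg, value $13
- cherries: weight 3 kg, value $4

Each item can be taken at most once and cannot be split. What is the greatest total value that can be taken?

$63

This is a 0/1 knapsack; check combinations near the capacity.
- apricots+figs+quinces+pears+cherries: weight 3+2+2+5+3=15, value 21+3+22+13+4=63
- apricots+quinces+pears+cherries: weight 3+2+5+3=13, value 21+22+13+4=60
- apricots+figs+quinces+pears: weight 3+2+2+5=12, value 21+3+22+13=59
Best: $63.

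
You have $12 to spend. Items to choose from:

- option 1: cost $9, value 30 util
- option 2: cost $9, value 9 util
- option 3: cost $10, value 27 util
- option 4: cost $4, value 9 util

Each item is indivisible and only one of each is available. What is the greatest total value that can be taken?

Check high-value combinations within $12:
- option 1: cost 9, value 30
- option 3: cost 10, value 27
- option 4: cost 4, value 9
- option 2: cost 9, value 9
Best: 30 util.

30 util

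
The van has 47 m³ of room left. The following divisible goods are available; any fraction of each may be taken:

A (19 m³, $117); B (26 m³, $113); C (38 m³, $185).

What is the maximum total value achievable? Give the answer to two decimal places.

253.32

Take in order of value per unit:
- A (117/19 per unit): all 19 → value 117, running total 117.00
- C (185/38 per unit): 28 of 38 → value 28×185/38 = 136.3158, running total 253.32
Total 253.32.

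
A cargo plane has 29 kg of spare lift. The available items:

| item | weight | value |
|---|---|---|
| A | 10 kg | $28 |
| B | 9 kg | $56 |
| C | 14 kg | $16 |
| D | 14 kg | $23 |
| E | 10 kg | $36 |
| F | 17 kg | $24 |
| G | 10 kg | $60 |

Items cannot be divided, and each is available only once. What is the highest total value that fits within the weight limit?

$152

Check high-value combinations within 29 kg:
- B+E+G: weight 9+10+10=29, value 56+36+60=152
- A+B+G: weight 10+9+10=29, value 28+56+60=144
- A+B+E: weight 10+9+10=29, value 28+56+36=120
- B+G: weight 9+10=19, value 56+60=116
Best: $152.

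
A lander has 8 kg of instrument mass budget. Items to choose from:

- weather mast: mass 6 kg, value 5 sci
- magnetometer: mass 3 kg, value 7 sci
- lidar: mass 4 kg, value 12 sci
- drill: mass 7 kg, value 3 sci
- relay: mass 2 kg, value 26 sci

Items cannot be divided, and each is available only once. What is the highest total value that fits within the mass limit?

This is a 0/1 knapsack; check combinations near the capacity.
- lidar+relay: mass 4+2=6, value 12+26=38
- magnetometer+relay: mass 3+2=5, value 7+26=33
- weather mast+relay: mass 6+2=8, value 5+26=31
- relay: mass 2, value 26
Best: 38 sci.

38 sci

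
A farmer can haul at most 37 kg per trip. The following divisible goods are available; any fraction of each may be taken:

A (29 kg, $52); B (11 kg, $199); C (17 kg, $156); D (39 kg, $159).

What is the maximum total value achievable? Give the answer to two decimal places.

Take in order of value per unit:
- B (199/11 per unit): all 11 → value 199, running total 199.00
- C (156/17 per unit): all 17 → value 156, running total 355.00
- D (159/39 per unit): 9 of 39 → value 9×159/39 = 36.6923, running total 391.69
Total 391.69.

391.69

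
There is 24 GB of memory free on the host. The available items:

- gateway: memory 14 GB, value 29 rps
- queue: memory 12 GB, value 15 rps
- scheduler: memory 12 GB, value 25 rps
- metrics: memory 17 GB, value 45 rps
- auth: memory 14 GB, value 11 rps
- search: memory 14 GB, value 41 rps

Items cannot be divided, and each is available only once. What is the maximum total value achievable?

45 rps

Check high-value combinations within 24 GB:
- metrics: memory 17, value 45
- search: memory 14, value 41
- queue+scheduler: memory 12+12=24, value 15+25=40
- gateway: memory 14, value 29
Best: 45 rps.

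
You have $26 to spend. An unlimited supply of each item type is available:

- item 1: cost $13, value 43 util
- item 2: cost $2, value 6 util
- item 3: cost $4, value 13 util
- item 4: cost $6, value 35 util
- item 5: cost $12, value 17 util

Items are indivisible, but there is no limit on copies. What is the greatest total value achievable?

146 util

Best value-per-unit is item 4 at 35/6; filling with it alone gives 4×35 = 140.
Optimal mix: 1×item 2 + 4×item 4 → cost 26, value 146.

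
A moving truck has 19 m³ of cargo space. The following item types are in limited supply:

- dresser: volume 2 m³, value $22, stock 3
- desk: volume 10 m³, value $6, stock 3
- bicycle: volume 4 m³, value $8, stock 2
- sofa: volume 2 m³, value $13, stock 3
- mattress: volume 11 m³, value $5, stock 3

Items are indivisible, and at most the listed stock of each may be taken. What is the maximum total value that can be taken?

$113

Best selections within volume 19 and stock limits:
- 3×dresser + 1×bicycle + 3×sofa: volume 16, value 113
- 3×dresser + 2×bicycle + 2×sofa: volume 18, value 108
- 3×dresser + 3×sofa: volume 12, value 105
Best: $113.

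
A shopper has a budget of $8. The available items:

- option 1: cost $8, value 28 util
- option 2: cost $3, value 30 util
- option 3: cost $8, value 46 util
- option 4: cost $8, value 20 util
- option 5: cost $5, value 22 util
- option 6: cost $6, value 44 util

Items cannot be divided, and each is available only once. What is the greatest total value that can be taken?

52 util

This is a 0/1 knapsack; check combinations near the capacity.
- option 2+option 5: cost 3+5=8, value 30+22=52
- option 3: cost 8, value 46
- option 6: cost 6, value 44
- option 2: cost 3, value 30
Best: 52 util.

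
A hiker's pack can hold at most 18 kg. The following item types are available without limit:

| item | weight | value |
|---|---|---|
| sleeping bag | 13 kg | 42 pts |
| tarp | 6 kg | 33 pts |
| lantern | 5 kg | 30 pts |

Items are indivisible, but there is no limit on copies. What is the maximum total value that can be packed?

99 pts

Best value-per-unit is lantern at 30/5; filling with it alone gives 3×30 = 90.
Optimal mix: 3×tarp → weight 18, value 99.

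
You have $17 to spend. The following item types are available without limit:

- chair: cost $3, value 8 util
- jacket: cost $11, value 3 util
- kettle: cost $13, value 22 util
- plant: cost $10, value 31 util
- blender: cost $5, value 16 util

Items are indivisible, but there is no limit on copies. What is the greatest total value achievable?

Best value-per-unit is blender at 16/5; filling with it alone gives 3×16 = 48.
Optimal mix: 4×chair + 1×blender → cost 17, value 48.

48 util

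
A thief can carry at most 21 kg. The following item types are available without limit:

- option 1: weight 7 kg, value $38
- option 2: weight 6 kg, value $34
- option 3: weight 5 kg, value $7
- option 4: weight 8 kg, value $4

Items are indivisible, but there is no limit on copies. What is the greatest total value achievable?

Best value-per-unit is option 2 at 34/6; filling with it alone gives 3×34 = 102.
Optimal mix: 3×option 1 → weight 21, value 114.

$114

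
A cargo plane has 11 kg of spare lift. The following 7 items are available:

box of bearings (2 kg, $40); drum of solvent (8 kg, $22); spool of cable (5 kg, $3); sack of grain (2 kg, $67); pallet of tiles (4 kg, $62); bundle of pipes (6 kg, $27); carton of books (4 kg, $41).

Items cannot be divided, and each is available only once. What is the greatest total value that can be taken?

Check high-value combinations within 11 kg:
- sack of grain+pallet of tiles+carton of books: weight 2+4+4=10, value 67+62+41=170
- box of bearings+sack of grain+pallet of tiles: weight 2+2+4=8, value 40+67+62=169
- box of bearings+sack of grain+carton of books: weight 2+2+4=8, value 40+67+41=148
- box of bearings+pallet of tiles+carton of books: weight 2+4+4=10, value 40+62+41=143
- box of bearings+sack of grain+bundle of pipes: weight 2+2+6=10, value 40+67+27=134
Best: $170.

$170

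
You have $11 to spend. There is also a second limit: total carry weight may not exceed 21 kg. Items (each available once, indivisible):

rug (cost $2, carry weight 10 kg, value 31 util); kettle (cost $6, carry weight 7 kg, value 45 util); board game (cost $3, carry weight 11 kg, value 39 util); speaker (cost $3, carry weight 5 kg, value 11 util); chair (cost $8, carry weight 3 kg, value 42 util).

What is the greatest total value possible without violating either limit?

Feasible sets respecting both limits:
- kettle+board game: cost 9, carry weight 18, value 84
- board game+chair: cost 11, carry weight 14, value 81
- rug+kettle: cost 8, carry weight 17, value 76
- rug+chair: cost 10, carry weight 13, value 73
Best: 84 util.

84 util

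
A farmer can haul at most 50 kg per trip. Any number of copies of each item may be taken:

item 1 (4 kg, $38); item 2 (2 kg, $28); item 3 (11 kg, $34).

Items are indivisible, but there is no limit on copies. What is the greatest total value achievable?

$700

Best value-per-unit is item 2 at 28/2, and filling with it alone uses weight 25×2=50. No mix of the others beats 25×28 = 700.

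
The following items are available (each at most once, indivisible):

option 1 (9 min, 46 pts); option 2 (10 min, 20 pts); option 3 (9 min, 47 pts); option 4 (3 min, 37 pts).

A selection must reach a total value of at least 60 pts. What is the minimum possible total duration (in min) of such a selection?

Subsets with value ≥ 60, sorted by total duration:
- option 3+option 4: duration 12, value 84
- option 1+option 4: duration 12, value 83
- option 1+option 3: duration 18, value 93
- option 2+option 3: duration 19, value 67
Minimum duration: 12 min.

12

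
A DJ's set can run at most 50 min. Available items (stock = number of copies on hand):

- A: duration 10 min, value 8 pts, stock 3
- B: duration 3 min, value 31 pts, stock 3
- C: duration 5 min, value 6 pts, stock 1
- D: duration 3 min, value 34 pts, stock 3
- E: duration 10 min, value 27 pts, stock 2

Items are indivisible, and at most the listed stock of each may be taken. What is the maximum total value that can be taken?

257 pts

Best selections within duration 50 and stock limits:
- 1×A + 3×B + 3×D + 2×E: duration 48, value 257
- 3×B + 1×C + 3×D + 2×E: duration 43, value 255
Best: 257 pts.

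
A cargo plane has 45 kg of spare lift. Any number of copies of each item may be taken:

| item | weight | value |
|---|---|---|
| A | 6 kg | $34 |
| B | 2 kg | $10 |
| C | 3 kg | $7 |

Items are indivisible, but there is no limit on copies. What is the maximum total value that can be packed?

$248

Best value-per-unit is A at 34/6; filling with it alone gives 7×34 = 238.
Optimal mix: 7×A + 1×B → weight 44, value 248.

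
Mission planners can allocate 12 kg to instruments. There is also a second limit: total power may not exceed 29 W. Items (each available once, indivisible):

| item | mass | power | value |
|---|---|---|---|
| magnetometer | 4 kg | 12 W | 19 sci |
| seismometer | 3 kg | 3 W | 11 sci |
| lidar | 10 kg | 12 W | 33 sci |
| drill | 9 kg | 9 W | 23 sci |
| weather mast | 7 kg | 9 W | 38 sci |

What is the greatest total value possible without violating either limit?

57 sci

Feasible sets respecting both limits:
- magnetometer+weather mast: mass 11, power 21, value 57
- seismometer+weather mast: mass 10, power 12, value 49
- weather mast: mass 7, power 9, value 38
- seismometer+drill: mass 12, power 12, value 34
Best: 57 sci.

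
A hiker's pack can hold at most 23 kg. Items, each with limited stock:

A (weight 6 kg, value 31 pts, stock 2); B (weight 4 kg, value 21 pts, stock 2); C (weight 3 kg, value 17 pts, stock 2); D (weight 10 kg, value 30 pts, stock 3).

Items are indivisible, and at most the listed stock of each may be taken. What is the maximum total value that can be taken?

Top feasible selections:
- 2×A + 2×B + 1×C: weight 23, value 121
- 2×A + 1×B + 2×C: weight 22, value 117
- 1×A + 2×B + 2×C: weight 20, value 107
Best: 121 pts.

121 pts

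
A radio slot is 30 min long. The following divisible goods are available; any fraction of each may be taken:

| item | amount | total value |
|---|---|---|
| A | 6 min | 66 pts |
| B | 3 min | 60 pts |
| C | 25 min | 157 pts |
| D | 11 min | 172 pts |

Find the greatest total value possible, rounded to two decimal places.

360.80

Take in order of value per unit:
- B (60/3 per unit): all 3 → value 60, running total 60.00
- D (172/11 per unit): all 11 → value 172, running total 232.00
- A (66/6 per unit): all 6 → value 66, running total 298.00
- C (157/25 per unit): 10 of 25 → value 10×157/25 = 62.8000, running total 360.80
Total 360.80.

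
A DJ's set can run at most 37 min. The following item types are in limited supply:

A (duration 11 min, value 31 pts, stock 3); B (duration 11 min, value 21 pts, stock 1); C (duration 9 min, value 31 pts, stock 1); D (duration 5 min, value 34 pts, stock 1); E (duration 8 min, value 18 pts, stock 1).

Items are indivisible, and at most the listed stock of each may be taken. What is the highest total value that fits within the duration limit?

127 pts

Best selections within duration 37 and stock limits:
- 2×A + 1×C + 1×D: duration 36, value 127
- 1×A + 1×B + 1×C + 1×D: duration 36, value 117
- 1×A + 1×C + 1×D + 1×E: duration 33, value 114
- 2×A + 1×D + 1×E: duration 35, value 114
Best: 127 pts.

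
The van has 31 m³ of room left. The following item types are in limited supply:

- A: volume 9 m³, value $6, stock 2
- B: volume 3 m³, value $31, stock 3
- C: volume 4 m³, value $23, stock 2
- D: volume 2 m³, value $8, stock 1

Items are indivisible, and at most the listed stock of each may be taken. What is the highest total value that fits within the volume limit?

$153

Top feasible selections:
- 1×A + 3×B + 2×C + 1×D: volume 28, value 153
- 3×B + 2×C + 1×D: volume 19, value 147
- 1×A + 3×B + 2×C: volume 26, value 145
- 3×B + 2×C: volume 17, value 139
Best: $153.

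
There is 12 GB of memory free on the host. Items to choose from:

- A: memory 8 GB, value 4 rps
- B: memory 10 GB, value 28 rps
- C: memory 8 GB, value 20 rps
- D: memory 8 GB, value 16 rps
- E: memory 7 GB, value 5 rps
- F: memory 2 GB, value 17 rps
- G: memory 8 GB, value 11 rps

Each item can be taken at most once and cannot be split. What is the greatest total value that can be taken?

45 rps

Check high-value combinations within 12 GB:
- B+F: memory 10+2=12, value 28+17=45
- C+F: memory 8+2=10, value 20+17=37
- D+F: memory 8+2=10, value 16+17=33
- B: memory 10, value 28
Best: 45 rps.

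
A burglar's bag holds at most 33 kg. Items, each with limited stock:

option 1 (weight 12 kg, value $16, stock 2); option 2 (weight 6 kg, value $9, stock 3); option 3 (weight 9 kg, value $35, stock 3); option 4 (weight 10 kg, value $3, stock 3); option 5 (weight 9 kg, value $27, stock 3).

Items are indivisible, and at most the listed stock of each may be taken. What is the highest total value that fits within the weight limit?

Top feasible selections:
- 1×option 2 + 3×option 3: weight 33, value 114
- 1×option 2 + 2×option 3 + 1×option 5: weight 33, value 106
- 3×option 3: weight 27, value 105
Best: $114.

$114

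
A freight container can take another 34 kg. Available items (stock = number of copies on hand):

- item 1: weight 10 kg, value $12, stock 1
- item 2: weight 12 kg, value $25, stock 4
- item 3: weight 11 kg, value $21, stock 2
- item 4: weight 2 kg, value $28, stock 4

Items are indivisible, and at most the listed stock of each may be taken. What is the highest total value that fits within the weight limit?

Top feasible selections:
- 2×item 2 + 4×item 4: weight 32, value 162
- 1×item 2 + 1×item 3 + 4×item 4: weight 31, value 158
- 2×item 3 + 4×item 4: weight 30, value 154
- 1×item 1 + 1×item 2 + 4×item 4: weight 30, value 149
Best: $162.

$162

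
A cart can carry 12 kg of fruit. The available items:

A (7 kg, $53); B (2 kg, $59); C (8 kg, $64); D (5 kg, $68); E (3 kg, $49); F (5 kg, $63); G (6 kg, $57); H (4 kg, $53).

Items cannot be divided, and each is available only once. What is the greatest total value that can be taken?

$190

Check high-value combinations within 12 kg:
- B+D+F: weight 2+5+5=12, value 59+68+63=190
- B+D+H: weight 2+5+4=11, value 59+68+53=180
- B+D+E: weight 2+5+3=10, value 59+68+49=176
- B+F+H: weight 2+5+4=11, value 59+63+53=175
- B+E+F: weight 2+3+5=10, value 59+49+63=171
Best: $190.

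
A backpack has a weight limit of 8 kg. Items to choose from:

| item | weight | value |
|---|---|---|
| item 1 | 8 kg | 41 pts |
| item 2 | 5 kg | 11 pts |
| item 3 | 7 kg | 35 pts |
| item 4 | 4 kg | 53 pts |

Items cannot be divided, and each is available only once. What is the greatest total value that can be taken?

Check high-value combinations within 8 kg:
- item 4: weight 4, value 53
- item 1: weight 8, value 41
- item 3: weight 7, value 35
Best: 53 pts.

53 pts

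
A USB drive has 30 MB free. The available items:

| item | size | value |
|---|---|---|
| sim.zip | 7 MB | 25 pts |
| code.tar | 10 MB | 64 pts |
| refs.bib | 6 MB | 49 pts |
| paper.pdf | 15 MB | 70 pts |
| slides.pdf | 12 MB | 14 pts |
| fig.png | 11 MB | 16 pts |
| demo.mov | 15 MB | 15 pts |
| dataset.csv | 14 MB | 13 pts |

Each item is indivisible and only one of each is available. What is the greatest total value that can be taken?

144 pts

This is a 0/1 knapsack; check combinations near the capacity.
- sim.zip+refs.bib+paper.pdf: size 7+6+15=28, value 25+49+70=144
- sim.zip+code.tar+refs.bib: size 7+10+6=23, value 25+64+49=138
- code.tar+paper.pdf: size 10+15=25, value 64+70=134
- code.tar+refs.bib+fig.png: size 10+6+11=27, value 64+49+16=129
Best: 144 pts.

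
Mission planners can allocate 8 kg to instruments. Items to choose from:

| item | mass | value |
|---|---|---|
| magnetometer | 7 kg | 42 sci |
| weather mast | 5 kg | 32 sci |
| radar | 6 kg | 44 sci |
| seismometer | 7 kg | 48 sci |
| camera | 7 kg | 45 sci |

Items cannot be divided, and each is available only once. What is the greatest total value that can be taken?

48 sci

Check high-value combinations within 8 kg:
- seismometer: mass 7, value 48
- camera: mass 7, value 45
- radar: mass 6, value 44
- magnetometer: mass 7, value 42
Best: 48 sci.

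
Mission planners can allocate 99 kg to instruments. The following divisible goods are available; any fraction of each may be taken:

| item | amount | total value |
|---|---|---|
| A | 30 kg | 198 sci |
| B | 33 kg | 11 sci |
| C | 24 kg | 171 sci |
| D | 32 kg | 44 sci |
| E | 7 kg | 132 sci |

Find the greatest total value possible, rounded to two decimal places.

Take in order of value per unit:
- E (132/7 per unit): all 7 → value 132, running total 132.00
- C (171/24 per unit): all 24 → value 171, running total 303.00
- A (198/30 per unit): all 30 → value 198, running total 501.00
- D (44/32 per unit): all 32 → value 44, running total 545.00
- B (11/33 per unit): 6 of 33 → value 6×11/33 = 2.0000, running total 547.00
Total 547.00.

547.00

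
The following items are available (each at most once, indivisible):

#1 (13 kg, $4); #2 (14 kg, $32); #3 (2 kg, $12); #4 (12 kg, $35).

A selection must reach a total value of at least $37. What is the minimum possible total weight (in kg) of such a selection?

14

Subsets with value ≥ 37, sorted by total weight:
- #3+#4: weight 14, value 47
- #2+#3: weight 16, value 44
- #1+#4: weight 25, value 39
Minimum weight: 14 kg.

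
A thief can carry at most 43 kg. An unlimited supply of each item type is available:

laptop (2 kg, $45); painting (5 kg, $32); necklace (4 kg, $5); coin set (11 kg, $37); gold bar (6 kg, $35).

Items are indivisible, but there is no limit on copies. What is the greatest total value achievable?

$945

Best value-per-unit is laptop at 45/2, and filling with it alone uses weight 21×2=42. No mix of the others beats 21×45 = 945.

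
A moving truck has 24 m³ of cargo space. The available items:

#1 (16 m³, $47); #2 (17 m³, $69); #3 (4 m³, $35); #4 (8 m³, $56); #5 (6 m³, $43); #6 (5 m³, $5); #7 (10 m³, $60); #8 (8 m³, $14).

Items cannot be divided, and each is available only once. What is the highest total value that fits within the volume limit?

This is a 0/1 knapsack; check combinations near the capacity.
- #4+#5+#7: volume 8+6+10=24, value 56+43+60=159
- #3+#4+#7: volume 4+8+10=22, value 35+56+60=151
- #3+#4+#5+#6: volume 4+8+6+5=23, value 35+56+43+5=139
- #3+#5+#7: volume 4+6+10=20, value 35+43+60=138
- #3+#4+#5: volume 4+8+6=18, value 35+56+43=134
Best: $159.

$159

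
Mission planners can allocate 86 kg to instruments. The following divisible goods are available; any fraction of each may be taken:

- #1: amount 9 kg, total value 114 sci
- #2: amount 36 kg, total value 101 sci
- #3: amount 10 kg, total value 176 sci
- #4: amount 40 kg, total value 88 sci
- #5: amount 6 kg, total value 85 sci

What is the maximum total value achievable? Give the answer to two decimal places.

Take in order of value per unit:
- #3 (176/10 per unit): all 10 → value 176, running total 176.00
- #5 (85/6 per unit): all 6 → value 85, running total 261.00
- #1 (114/9 per unit): all 9 → value 114, running total 375.00
- #2 (101/36 per unit): all 36 → value 101, running total 476.00
- #4 (88/40 per unit): 25 of 40 → value 25×88/40 = 55.0000, running total 531.00
Total 531.00.

531.00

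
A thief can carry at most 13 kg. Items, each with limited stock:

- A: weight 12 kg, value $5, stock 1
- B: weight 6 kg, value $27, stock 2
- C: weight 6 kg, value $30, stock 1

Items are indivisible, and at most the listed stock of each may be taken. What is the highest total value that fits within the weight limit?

Top feasible selections:
- 1×B + 1×C: weight 12, value 57
- 2×B: weight 12, value 54
- 1×C: weight 6, value 30
- 1×B: weight 6, value 27
Best: $57.

$57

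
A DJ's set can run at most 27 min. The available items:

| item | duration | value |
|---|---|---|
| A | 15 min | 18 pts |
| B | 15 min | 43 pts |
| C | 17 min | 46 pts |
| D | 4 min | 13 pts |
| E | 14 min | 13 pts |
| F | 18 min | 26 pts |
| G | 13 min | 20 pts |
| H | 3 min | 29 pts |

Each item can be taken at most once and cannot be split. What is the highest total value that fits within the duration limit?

88 pts

Check high-value combinations within 27 min:
- C+D+H: duration 17+4+3=24, value 46+13+29=88
- B+D+H: duration 15+4+3=22, value 43+13+29=85
- C+H: duration 17+3=20, value 46+29=75
Best: 88 pts.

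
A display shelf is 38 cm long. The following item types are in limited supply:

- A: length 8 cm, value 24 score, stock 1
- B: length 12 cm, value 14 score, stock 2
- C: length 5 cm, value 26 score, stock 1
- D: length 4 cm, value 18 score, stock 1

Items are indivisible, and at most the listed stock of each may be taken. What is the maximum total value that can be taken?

82 score

Top feasible selections:
- 1×A + 1×B + 1×C + 1×D: length 29, value 82
- 1×A + 2×B + 1×C: length 37, value 78
- 2×B + 1×C + 1×D: length 33, value 72
Best: 82 score.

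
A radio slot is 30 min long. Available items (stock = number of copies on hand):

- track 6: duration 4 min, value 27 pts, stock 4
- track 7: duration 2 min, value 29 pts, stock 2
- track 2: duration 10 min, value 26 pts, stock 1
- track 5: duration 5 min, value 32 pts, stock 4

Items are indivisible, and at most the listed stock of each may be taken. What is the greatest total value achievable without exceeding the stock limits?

Best selections within duration 30 and stock limits:
- 4×track 6 + 2×track 7 + 2×track 5: duration 30, value 230
- 1×track 6 + 2×track 7 + 4×track 5: duration 28, value 213
Best: 230 pts.

230 pts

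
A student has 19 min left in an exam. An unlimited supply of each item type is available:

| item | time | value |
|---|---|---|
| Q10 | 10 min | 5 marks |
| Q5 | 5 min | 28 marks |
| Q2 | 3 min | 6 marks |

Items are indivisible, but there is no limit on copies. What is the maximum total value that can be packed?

Best value-per-unit is Q5 at 28/5; filling with it alone gives 3×28 = 84.
Optimal mix: 3×Q5 + 1×Q2 → time 18, value 90.

90 marks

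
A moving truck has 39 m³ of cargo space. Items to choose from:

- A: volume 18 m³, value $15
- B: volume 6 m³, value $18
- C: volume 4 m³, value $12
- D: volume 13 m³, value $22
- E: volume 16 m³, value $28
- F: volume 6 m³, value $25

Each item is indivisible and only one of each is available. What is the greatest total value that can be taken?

Check high-value combinations within 39 m³:
- C+D+E+F: volume 4+13+16+6=39, value 12+22+28+25=87
- B+C+E+F: volume 6+4+16+6=32, value 18+12+28+25=83
- B+C+D+E: volume 6+4+13+16=39, value 18+12+22+28=80
Best: $87.

$87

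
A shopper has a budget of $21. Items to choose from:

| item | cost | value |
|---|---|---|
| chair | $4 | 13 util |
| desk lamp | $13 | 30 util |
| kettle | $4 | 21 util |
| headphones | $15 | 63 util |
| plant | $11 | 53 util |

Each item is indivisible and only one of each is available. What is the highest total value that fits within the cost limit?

Check high-value combinations within $21:
- chair+kettle+plant: cost 4+4+11=19, value 13+21+53=87
- kettle+headphones: cost 4+15=19, value 21+63=84
- chair+headphones: cost 4+15=19, value 13+63=76
Best: 87 util.

87 util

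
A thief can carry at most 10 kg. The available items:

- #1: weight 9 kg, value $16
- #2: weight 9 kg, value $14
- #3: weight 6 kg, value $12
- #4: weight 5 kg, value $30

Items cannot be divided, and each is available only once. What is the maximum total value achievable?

Check high-value combinations within 10 kg:
- #4: weight 5, value 30
- #1: weight 9, value 16
- #2: weight 9, value 14
Best: $30.

$30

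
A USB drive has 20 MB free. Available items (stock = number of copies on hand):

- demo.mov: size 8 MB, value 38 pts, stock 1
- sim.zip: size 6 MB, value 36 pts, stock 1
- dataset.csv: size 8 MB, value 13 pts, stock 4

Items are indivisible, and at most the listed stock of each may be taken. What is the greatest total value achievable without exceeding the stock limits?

Top feasible selections:
- 1×demo.mov + 1×sim.zip: size 14, value 74
- 1×demo.mov + 1×dataset.csv: size 16, value 51
Best: 74 pts.

74 pts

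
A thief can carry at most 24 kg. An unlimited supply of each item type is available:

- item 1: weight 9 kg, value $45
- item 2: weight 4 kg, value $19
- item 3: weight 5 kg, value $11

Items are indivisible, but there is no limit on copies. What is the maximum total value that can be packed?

$114

Best value-per-unit is item 1 at 45/9; filling with it alone gives 2×45 = 90.
Optimal mix: 6×item 2 → weight 24, value 114.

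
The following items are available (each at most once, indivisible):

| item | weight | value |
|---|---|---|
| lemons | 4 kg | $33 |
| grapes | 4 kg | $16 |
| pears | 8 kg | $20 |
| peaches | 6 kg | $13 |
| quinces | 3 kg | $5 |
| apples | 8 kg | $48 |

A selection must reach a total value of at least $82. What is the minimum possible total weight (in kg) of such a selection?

Subsets with value ≥ 82, sorted by total weight:
- lemons+quinces+apples: weight 15, value 86
- lemons+grapes+apples: weight 16, value 97
- lemons+peaches+apples: weight 18, value 94
- lemons+grapes+quinces+apples: weight 19, value 102
Minimum weight: 15 kg.

15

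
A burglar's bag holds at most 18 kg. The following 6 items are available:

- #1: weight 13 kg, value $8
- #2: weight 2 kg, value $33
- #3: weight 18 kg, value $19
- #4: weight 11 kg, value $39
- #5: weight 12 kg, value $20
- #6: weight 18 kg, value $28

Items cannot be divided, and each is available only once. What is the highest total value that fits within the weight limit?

$72

Check high-value combinations within 18 kg:
- #2+#4: weight 2+11=13, value 33+39=72
- #2+#5: weight 2+12=14, value 33+20=53
- #1+#2: weight 13+2=15, value 8+33=41
Best: $72.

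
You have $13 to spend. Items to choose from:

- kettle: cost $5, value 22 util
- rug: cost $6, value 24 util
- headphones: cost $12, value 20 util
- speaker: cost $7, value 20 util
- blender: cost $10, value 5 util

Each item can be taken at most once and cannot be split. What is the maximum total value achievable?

This is a 0/1 knapsack; check combinations near the capacity.
- kettle+rug: cost 5+6=11, value 22+24=46
- rug+speaker: cost 6+7=13, value 24+20=44
- kettle+speaker: cost 5+7=12, value 22+20=42
Best: 46 util.

46 util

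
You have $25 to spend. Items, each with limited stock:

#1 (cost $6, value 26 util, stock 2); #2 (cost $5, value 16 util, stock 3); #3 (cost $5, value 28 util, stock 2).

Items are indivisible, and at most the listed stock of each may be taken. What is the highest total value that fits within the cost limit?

Best selections within cost 25 and stock limits:
- 2×#1 + 2×#3: cost 22, value 108
- 3×#2 + 2×#3: cost 25, value 104
Best: 108 util.

108 util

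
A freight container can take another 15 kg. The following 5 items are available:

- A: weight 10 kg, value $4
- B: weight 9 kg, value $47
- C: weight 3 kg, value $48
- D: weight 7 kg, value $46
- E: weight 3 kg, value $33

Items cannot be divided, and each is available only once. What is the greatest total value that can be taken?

$128

This is a 0/1 knapsack; check combinations near the capacity.
- B+C+E: weight 9+3+3=15, value 47+48+33=128
- C+D+E: weight 3+7+3=13, value 48+46+33=127
- B+C: weight 9+3=12, value 47+48=95
- C+D: weight 3+7=10, value 48+46=94
- C+E: weight 3+3=6, value 48+33=81
Best: $128.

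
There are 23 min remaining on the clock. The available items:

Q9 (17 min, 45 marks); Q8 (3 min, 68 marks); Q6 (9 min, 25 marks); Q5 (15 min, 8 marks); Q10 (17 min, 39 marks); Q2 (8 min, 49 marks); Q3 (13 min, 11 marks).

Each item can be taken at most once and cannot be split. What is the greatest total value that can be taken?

Check high-value combinations within 23 min:
- Q8+Q6+Q2: time 3+9+8=20, value 68+25+49=142
- Q8+Q2: time 3+8=11, value 68+49=117
- Q9+Q8: time 17+3=20, value 45+68=113
- Q8+Q10: time 3+17=20, value 68+39=107
Best: 142 marks.

142 marks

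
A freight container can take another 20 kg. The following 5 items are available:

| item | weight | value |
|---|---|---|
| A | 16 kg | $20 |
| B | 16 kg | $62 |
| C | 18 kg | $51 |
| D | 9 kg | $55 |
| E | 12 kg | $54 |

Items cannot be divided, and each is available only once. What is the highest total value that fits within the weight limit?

$62

This is a 0/1 knapsack; check combinations near the capacity.
- B: weight 16, value 62
- D: weight 9, value 55
- E: weight 12, value 54
Best: $62.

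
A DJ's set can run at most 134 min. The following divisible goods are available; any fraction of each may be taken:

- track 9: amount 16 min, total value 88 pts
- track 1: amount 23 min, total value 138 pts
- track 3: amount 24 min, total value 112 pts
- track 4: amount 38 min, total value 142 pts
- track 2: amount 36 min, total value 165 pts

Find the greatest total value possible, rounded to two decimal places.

633.79

Take in order of value per unit:
- track 1 (138/23 per unit): all 23 → value 138, running total 138.00
- track 9 (88/16 per unit): all 16 → value 88, running total 226.00
- track 3 (112/24 per unit): all 24 → value 112, running total 338.00
- track 2 (165/36 per unit): all 36 → value 165, running total 503.00
- track 4 (142/38 per unit): 35 of 38 → value 35×142/38 = 130.7895, running total 633.79
Total 633.79.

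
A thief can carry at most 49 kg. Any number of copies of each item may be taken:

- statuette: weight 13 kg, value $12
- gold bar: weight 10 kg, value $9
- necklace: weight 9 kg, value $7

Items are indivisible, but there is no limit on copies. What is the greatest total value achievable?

$45

Best value-per-unit is statuette at 12/13; filling with it alone gives 3×12 = 36.
Optimal mix: 3×statuette + 1×gold bar → weight 49, value 45.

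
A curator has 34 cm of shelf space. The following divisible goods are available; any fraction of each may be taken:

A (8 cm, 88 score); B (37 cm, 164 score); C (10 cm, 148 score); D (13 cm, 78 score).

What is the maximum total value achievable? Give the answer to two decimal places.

327.30

Take in order of value per unit:
- C (148/10 per unit): all 10 → value 148, running total 148.00
- A (88/8 per unit): all 8 → value 88, running total 236.00
- D (78/13 per unit): all 13 → value 78, running total 314.00
- B (164/37 per unit): 3 of 37 → value 3×164/37 = 13.2973, running total 327.30
Total 327.30.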